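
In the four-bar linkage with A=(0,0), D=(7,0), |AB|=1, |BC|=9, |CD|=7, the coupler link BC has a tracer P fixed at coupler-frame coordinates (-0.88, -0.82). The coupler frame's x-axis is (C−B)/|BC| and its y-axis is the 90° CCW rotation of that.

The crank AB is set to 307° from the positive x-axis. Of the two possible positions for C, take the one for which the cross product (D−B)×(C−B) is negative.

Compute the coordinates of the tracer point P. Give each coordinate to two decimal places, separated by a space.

A=(0,0), D=(7.00,0)
B = A + 1.00·(cos307°, sin307°) = (0.6018, -0.7986)
|BD| = 6.4478
circle(B,9.00) ∩ circle(D,7.00): a=5.7054, h=6.9605
  candidates: C₊=(5.4011,6.8150) cross=44.880; C₋=(7.1254,-6.9989) cross=-44.880
  mode - wants cross < 0 → take C=(7.1254,-6.9989) (cross=-44.880)
ex = (C−B)/|BC| = (0.7248,-0.6889); ey = (0.6889,0.7248)
P = B + -0.88·ex + -0.82·ey = (-0.6010,-0.7868)

-0.60 -0.79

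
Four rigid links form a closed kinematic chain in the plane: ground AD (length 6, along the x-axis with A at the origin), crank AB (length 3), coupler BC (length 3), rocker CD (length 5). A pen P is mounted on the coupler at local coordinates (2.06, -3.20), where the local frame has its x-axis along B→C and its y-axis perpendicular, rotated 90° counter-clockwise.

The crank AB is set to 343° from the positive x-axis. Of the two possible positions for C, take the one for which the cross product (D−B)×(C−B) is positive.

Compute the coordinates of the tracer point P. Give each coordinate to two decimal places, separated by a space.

A=(0,0), D=(6.00,0)
B = A + 3.00·(cos343°, sin343°) = (2.8689, -0.8771)
|BD| = 3.2516
circle(B,3.00) ∩ circle(D,5.00): a=-0.8345, h=2.8816
  candidates: C₊=(1.2880,1.6726) cross=9.370; C₋=(2.8426,-3.8770) cross=-9.370
  mode + wants cross > 0 → take C=(1.2880,1.6726) (cross=9.370)
ex = (C−B)/|BC| = (-0.5270,0.8499); ey = (-0.8499,-0.5270)
P = B + 2.06·ex + -3.20·ey = (4.5030,2.5599)

4.50 2.56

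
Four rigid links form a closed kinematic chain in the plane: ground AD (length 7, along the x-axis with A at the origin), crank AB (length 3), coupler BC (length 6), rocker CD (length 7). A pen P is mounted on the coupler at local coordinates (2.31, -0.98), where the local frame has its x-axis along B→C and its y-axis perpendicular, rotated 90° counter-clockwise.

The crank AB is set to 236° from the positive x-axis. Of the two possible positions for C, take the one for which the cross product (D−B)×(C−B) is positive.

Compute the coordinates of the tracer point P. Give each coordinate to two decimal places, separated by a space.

0.13 -0.75

A=(0,0), D=(7.00,0)
B = A + 3.00·(cos236°, sin236°) = (-1.6776, -2.4871)
|BD| = 9.0270
circle(B,6.00) ∩ circle(D,7.00): a=3.7934, h=4.6487
  candidates: C₊=(0.6882,3.0268) cross=41.963; C₋=(3.2498,-5.9107) cross=-41.963
  mode + wants cross > 0 → take C=(0.6882,3.0268) (cross=41.963)
ex = (C−B)/|BC| = (0.3943,0.9190); ey = (-0.9190,0.3943)
P = B + 2.31·ex + -0.98·ey = (0.1339,-0.7507)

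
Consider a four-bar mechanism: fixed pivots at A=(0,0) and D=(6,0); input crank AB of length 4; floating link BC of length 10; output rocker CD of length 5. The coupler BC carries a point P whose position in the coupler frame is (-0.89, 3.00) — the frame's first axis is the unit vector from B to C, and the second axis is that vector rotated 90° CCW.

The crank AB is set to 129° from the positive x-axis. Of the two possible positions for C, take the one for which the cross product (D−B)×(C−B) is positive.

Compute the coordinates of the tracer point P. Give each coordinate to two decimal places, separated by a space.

-3.91 5.91

A=(0,0), D=(6.00,0)
B = A + 4.00·(cos129°, sin129°) = (-2.5173, 3.1086)
|BD| = 9.0668
circle(B,10.00) ∩ circle(D,5.00): a=8.6694, h=4.9842
  candidates: C₊=(7.3355,4.8184) cross=45.191; C₋=(3.9178,-4.5458) cross=-45.191
  mode + wants cross > 0 → take C=(7.3355,4.8184) (cross=45.191)
ex = (C−B)/|BC| = (0.9853,0.1710); ey = (-0.1710,0.9853)
P = B + -0.89·ex + 3.00·ey = (-3.9071,5.9122)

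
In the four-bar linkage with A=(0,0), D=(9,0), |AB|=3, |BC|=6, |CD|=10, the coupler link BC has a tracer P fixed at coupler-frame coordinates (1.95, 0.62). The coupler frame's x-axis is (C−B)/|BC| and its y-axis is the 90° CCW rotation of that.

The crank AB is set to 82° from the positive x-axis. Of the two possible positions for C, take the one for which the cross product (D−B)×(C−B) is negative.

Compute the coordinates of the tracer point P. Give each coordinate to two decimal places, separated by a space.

A=(0,0), D=(9.00,0)
B = A + 3.00·(cos82°, sin82°) = (0.4175, 2.9708)
|BD| = 9.0821
circle(B,6.00) ∩ circle(D,10.00): a=1.0176, h=5.9131
  candidates: C₊=(3.3134,8.2257) cross=53.703; C₋=(-0.5550,-2.9499) cross=-53.703
  mode - wants cross < 0 → take C=(-0.5550,-2.9499) (cross=-53.703)
ex = (C−B)/|BC| = (-0.1621,-0.9868); ey = (0.9868,-0.1621)
P = B + 1.95·ex + 0.62·ey = (0.7132,0.9461)

0.71 0.95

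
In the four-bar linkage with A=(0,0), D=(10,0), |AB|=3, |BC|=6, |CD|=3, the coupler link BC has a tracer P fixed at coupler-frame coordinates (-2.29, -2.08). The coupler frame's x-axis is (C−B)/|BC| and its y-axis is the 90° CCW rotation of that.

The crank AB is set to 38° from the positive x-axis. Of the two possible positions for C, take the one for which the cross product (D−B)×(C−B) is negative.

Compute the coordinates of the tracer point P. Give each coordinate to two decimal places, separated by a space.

-0.69 1.37

A=(0,0), D=(10.00,0)
B = A + 3.00·(cos38°, sin38°) = (2.3640, 1.8470)
|BD| = 7.8562
circle(B,6.00) ∩ circle(D,3.00): a=5.6465, h=2.0291
  candidates: C₊=(8.3293,2.4917) cross=15.941; C₋=(7.3752,-1.4527) cross=-15.941
  mode - wants cross < 0 → take C=(7.3752,-1.4527) (cross=-15.941)
ex = (C−B)/|BC| = (0.8352,-0.5500); ey = (0.5500,0.8352)
P = B + -2.29·ex + -2.08·ey = (-0.6925,1.3692)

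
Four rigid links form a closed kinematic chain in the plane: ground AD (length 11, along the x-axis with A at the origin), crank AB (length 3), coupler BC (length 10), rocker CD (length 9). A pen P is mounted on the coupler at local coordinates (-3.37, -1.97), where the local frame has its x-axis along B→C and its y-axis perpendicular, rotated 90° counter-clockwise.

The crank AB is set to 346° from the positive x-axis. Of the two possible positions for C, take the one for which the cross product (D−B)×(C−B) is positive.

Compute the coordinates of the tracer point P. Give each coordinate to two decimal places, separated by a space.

3.18 -4.62

A=(0,0), D=(11.00,0)
B = A + 3.00·(cos346°, sin346°) = (2.9109, -0.7258)
|BD| = 8.1216
circle(B,10.00) ∩ circle(D,9.00): a=5.2305, h=8.5230
  candidates: C₊=(7.3588,8.2306) cross=69.220; C₋=(8.8821,-8.7473) cross=-69.220
  mode + wants cross > 0 → take C=(7.3588,8.2306) (cross=69.220)
ex = (C−B)/|BC| = (0.4448,0.8956); ey = (-0.8956,0.4448)
P = B + -3.37·ex + -1.97·ey = (3.1763,-4.6203)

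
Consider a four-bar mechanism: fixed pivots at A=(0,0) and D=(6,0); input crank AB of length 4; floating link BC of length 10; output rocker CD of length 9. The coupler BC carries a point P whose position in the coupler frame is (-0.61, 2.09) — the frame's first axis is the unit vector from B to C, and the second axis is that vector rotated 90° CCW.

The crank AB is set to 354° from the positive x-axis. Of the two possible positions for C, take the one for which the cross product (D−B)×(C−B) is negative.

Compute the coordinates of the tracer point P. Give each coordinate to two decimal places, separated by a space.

A=(0,0), D=(6.00,0)
B = A + 4.00·(cos354°, sin354°) = (3.9781, -0.4181)
|BD| = 2.0647
circle(B,10.00) ∩ circle(D,9.00): a=5.6335, h=8.2622
  candidates: C₊=(7.8217,8.8137) cross=17.059; C₋=(11.1680,-7.3683) cross=-17.059
  mode - wants cross < 0 → take C=(11.1680,-7.3683) (cross=-17.059)
ex = (C−B)/|BC| = (0.7190,-0.6950); ey = (0.6950,0.7190)
P = B + -0.61·ex + 2.09·ey = (4.9921,1.5085)

4.99 1.51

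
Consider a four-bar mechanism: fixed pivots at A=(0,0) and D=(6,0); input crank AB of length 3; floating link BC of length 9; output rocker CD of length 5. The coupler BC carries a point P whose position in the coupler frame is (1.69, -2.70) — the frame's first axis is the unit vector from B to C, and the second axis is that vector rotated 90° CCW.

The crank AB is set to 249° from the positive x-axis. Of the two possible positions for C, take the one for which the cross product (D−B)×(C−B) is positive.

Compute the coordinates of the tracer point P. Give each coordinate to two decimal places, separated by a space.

2.11 -2.95

A=(0,0), D=(6.00,0)
B = A + 3.00·(cos249°, sin249°) = (-1.0751, -2.8007)
|BD| = 7.6093
circle(B,9.00) ∩ circle(D,5.00): a=7.4844, h=4.9984
  candidates: C₊=(4.0441,4.6016) cross=38.035; C₋=(7.7236,-4.6935) cross=-38.035
  mode + wants cross > 0 → take C=(4.0441,4.6016) (cross=38.035)
ex = (C−B)/|BC| = (0.5688,0.8225); ey = (-0.8225,0.5688)
P = B + 1.69·ex + -2.70·ey = (2.1069,-2.9465)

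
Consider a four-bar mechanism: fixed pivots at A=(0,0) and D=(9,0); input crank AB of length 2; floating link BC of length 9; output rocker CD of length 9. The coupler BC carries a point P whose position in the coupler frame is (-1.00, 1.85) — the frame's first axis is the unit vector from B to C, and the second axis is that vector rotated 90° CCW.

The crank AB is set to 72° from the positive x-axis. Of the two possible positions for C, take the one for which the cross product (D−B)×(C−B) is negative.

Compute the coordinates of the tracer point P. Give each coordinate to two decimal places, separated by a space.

2.13 3.37

A=(0,0), D=(9.00,0)
B = A + 2.00·(cos72°, sin72°) = (0.6180, 1.9021)
|BD| = 8.5951
circle(B,9.00) ∩ circle(D,9.00): a=4.2975, h=7.9077
  candidates: C₊=(6.5590,8.6627) cross=67.967; C₋=(3.0590,-6.7605) cross=-67.967
  mode - wants cross < 0 → take C=(3.0590,-6.7605) (cross=-67.967)
ex = (C−B)/|BC| = (0.2712,-0.9625); ey = (0.9625,0.2712)
P = B + -1.00·ex + 1.85·ey = (2.1275,3.3664)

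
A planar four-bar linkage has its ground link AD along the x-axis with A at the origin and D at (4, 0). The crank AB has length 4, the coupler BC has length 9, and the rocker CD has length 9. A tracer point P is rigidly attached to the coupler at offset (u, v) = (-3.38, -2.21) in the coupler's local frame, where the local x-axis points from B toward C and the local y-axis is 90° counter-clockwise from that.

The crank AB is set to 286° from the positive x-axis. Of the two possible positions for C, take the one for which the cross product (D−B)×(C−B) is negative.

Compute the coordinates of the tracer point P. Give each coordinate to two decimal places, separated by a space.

-2.85 -4.66

A=(0,0), D=(4.00,0)
B = A + 4.00·(cos286°, sin286°) = (1.1025, -3.8450)
|BD| = 4.8145
circle(B,9.00) ∩ circle(D,9.00): a=2.4073, h=8.6721
  candidates: C₊=(-4.3746,3.2965) cross=41.752; C₋=(9.4771,-7.1415) cross=-41.752
  mode - wants cross < 0 → take C=(9.4771,-7.1415) (cross=-41.752)
ex = (C−B)/|BC| = (0.9305,-0.3663); ey = (0.3663,0.9305)
P = B + -3.38·ex + -2.21·ey = (-2.8520,-4.6635)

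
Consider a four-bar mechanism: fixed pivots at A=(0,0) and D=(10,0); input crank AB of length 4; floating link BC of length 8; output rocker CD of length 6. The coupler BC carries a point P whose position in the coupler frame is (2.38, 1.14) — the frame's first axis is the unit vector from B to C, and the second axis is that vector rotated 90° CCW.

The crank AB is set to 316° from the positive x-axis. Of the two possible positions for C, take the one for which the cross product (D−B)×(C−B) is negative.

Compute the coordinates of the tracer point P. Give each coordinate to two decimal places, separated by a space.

5.51 -2.69

A=(0,0), D=(10.00,0)
B = A + 4.00·(cos316°, sin316°) = (2.8774, -2.7786)
|BD| = 7.6454
circle(B,8.00) ∩ circle(D,6.00): a=5.6539, h=5.6598
  candidates: C₊=(6.0876,4.5490) cross=43.272; C₋=(10.2016,-5.9966) cross=-43.272
  mode - wants cross < 0 → take C=(10.2016,-5.9966) (cross=-43.272)
ex = (C−B)/|BC| = (0.9155,-0.4022); ey = (0.4022,0.9155)
P = B + 2.38·ex + 1.14·ey = (5.5149,-2.6923)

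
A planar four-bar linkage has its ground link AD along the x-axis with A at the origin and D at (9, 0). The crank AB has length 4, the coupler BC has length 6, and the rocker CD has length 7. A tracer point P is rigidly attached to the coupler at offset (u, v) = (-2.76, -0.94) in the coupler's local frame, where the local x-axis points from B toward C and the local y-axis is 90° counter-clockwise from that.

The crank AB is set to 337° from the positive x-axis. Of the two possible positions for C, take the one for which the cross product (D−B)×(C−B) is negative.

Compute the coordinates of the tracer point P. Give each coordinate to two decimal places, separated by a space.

A=(0,0), D=(9.00,0)
B = A + 4.00·(cos337°, sin337°) = (3.6820, -1.5629)
|BD| = 5.5429
circle(B,6.00) ∩ circle(D,7.00): a=1.5988, h=5.7831
  candidates: C₊=(3.5853,4.4363) cross=32.055; C₋=(6.8466,-6.6605) cross=-32.055
  mode - wants cross < 0 → take C=(6.8466,-6.6605) (cross=-32.055)
ex = (C−B)/|BC| = (0.5274,-0.8496); ey = (0.8496,0.5274)
P = B + -2.76·ex + -0.94·ey = (1.4277,0.2862)

1.43 0.29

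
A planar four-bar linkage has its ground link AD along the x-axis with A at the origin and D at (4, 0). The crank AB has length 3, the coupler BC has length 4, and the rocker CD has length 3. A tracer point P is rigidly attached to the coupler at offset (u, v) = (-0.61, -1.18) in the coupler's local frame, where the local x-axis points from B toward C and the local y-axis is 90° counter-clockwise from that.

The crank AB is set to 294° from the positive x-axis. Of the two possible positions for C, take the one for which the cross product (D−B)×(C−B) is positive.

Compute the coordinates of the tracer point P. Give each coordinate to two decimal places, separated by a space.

2.39 -3.37

A=(0,0), D=(4.00,0)
B = A + 3.00·(cos294°, sin294°) = (1.2202, -2.7406)
|BD| = 3.9036
circle(B,4.00) ∩ circle(D,3.00): a=2.8484, h=2.8083
  candidates: C₊=(1.2769,1.2590) cross=10.963; C₋=(5.2202,-2.7406) cross=-10.963
  mode + wants cross > 0 → take C=(1.2769,1.2590) (cross=10.963)
ex = (C−B)/|BC| = (0.0142,0.9999); ey = (-0.9999,0.0142)
P = B + -0.61·ex + -1.18·ey = (2.3914,-3.3673)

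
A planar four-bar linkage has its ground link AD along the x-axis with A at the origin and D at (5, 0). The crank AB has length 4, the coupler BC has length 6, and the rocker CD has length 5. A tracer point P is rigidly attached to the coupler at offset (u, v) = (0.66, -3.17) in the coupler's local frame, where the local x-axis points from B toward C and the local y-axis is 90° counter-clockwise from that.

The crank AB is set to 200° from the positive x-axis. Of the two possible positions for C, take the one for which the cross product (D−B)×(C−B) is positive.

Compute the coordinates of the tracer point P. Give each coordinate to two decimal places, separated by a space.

A=(0,0), D=(5.00,0)
B = A + 4.00·(cos200°, sin200°) = (-3.7588, -1.3681)
|BD| = 8.8650
circle(B,6.00) ∩ circle(D,5.00): a=5.0529, h=3.2355
  candidates: C₊=(0.7343,2.6084) cross=28.682; C₋=(1.7329,-3.7850) cross=-28.682
  mode + wants cross > 0 → take C=(0.7343,2.6084) (cross=28.682)
ex = (C−B)/|BC| = (0.7488,0.6627); ey = (-0.6627,0.7488)
P = B + 0.66·ex + -3.17·ey = (-1.1636,-3.3045)

-1.16 -3.30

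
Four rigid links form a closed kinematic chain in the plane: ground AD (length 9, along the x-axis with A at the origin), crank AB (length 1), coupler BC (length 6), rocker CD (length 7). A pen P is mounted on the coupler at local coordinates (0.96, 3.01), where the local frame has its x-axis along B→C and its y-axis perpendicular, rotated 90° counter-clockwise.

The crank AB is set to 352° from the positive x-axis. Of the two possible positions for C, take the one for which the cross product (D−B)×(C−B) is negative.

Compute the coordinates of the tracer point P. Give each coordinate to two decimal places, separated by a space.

A=(0,0), D=(9.00,0)
B = A + 1.00·(cos352°, sin352°) = (0.9903, -0.1392)
|BD| = 8.0109
circle(B,6.00) ∩ circle(D,7.00): a=3.1941, h=5.0792
  candidates: C₊=(4.0956,4.9947) cross=40.689; C₋=(4.2721,-5.1621) cross=-40.689
  mode - wants cross < 0 → take C=(4.2721,-5.1621) (cross=-40.689)
ex = (C−B)/|BC| = (0.5470,-0.8372); ey = (0.8372,0.5470)
P = B + 0.96·ex + 3.01·ey = (4.0352,0.7036)

4.04 0.70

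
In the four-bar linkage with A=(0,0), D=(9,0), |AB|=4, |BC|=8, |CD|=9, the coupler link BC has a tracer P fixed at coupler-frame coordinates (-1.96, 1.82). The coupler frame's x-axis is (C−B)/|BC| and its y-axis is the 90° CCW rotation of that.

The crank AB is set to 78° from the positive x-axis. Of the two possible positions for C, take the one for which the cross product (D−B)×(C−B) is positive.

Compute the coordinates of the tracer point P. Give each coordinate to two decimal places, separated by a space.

A=(0,0), D=(9.00,0)
B = A + 4.00·(cos78°, sin78°) = (0.8316, 3.9126)
|BD| = 9.0571
circle(B,8.00) ∩ circle(D,9.00): a=3.5900, h=7.1492
  candidates: C₊=(7.1578,8.8095) cross=64.751; C₋=(0.9810,-4.0860) cross=-64.751
  mode + wants cross > 0 → take C=(7.1578,8.8095) (cross=64.751)
ex = (C−B)/|BC| = (0.7908,0.6121); ey = (-0.6121,0.7908)
P = B + -1.96·ex + 1.82·ey = (-1.8323,4.1521)

-1.83 4.15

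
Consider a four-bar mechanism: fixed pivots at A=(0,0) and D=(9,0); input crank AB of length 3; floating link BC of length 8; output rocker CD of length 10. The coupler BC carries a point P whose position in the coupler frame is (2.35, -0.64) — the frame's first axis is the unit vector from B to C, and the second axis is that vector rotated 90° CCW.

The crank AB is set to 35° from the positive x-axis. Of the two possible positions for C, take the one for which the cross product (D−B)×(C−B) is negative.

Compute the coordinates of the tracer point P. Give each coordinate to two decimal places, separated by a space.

A=(0,0), D=(9.00,0)
B = A + 3.00·(cos35°, sin35°) = (2.4575, 1.7207)
|BD| = 6.7650
circle(B,8.00) ∩ circle(D,10.00): a=0.7218, h=7.9674
  candidates: C₊=(5.1821,9.2425) cross=53.900; C₋=(1.1290,-6.1682) cross=-53.900
  mode - wants cross < 0 → take C=(1.1290,-6.1682) (cross=-53.900)
ex = (C−B)/|BC| = (-0.1661,-0.9861); ey = (0.9861,-0.1661)
P = B + 2.35·ex + -0.64·ey = (1.4361,-0.4904)

1.44 -0.49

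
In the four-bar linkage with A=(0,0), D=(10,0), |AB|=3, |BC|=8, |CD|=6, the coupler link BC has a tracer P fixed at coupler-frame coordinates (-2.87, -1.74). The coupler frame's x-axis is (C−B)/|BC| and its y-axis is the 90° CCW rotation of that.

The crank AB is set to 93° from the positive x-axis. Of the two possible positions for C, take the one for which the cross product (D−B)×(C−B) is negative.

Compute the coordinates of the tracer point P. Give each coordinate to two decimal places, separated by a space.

-3.32 4.11

A=(0,0), D=(10.00,0)
B = A + 3.00·(cos93°, sin93°) = (-0.1570, 2.9959)
|BD| = 10.5896
circle(B,8.00) ∩ circle(D,6.00): a=6.6169, h=4.4963
  candidates: C₊=(7.4616,5.4366) cross=47.615; C₋=(4.9175,-3.1887) cross=-47.615
  mode - wants cross < 0 → take C=(4.9175,-3.1887) (cross=-47.615)
ex = (C−B)/|BC| = (0.6343,-0.7731); ey = (0.7731,0.6343)
P = B + -2.87·ex + -1.74·ey = (-3.3226,4.1109)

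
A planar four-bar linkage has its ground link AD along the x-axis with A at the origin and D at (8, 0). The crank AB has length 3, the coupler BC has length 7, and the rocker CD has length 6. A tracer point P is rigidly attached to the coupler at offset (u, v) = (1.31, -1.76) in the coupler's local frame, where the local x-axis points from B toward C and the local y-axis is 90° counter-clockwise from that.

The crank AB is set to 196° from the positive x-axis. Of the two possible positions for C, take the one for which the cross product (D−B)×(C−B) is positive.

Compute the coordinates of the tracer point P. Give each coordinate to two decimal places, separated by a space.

A=(0,0), D=(8.00,0)
B = A + 3.00·(cos196°, sin196°) = (-2.8838, -0.8269)
|BD| = 10.9152
circle(B,7.00) ∩ circle(D,6.00): a=6.0531, h=3.5157
  candidates: C₊=(2.8856,3.1373) cross=38.375; C₋=(3.4182,-3.8740) cross=-38.375
  mode + wants cross > 0 → take C=(2.8856,3.1373) (cross=38.375)
ex = (C−B)/|BC| = (0.8242,0.5663); ey = (-0.5663,0.8242)
P = B + 1.31·ex + -1.76·ey = (-0.8074,-1.5356)

-0.81 -1.54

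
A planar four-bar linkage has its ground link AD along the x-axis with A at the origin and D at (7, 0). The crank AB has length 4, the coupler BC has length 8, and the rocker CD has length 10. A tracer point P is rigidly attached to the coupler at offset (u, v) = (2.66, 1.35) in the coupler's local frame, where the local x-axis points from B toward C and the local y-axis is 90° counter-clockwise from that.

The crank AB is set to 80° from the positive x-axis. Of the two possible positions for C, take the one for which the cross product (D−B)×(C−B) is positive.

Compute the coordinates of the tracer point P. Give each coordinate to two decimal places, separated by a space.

1.44 6.83

A=(0,0), D=(7.00,0)
B = A + 4.00·(cos80°, sin80°) = (0.6946, 3.9392)
|BD| = 7.4348
circle(B,8.00) ∩ circle(D,10.00): a=1.2963, h=7.8943
  candidates: C₊=(5.9767,9.9475) cross=58.692; C₋=(-2.3887,-3.4427) cross=-58.692
  mode + wants cross > 0 → take C=(5.9767,9.9475) (cross=58.692)
ex = (C−B)/|BC| = (0.6603,0.7510); ey = (-0.7510,0.6603)
P = B + 2.66·ex + 1.35·ey = (1.4370,6.8283)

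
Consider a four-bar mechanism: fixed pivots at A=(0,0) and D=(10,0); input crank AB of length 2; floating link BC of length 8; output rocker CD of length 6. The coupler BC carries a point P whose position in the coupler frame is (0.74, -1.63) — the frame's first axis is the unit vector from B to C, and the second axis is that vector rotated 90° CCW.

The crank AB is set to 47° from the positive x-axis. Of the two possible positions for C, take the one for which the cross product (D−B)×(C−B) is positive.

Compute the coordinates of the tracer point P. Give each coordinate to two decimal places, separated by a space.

A=(0,0), D=(10.00,0)
B = A + 2.00·(cos47°, sin47°) = (1.3640, 1.4627)
|BD| = 8.7590
circle(B,8.00) ∩ circle(D,6.00): a=5.9779, h=5.3165
  candidates: C₊=(8.1457,5.7063) cross=46.567; C₋=(6.3701,-4.7774) cross=-46.567
  mode + wants cross > 0 → take C=(8.1457,5.7063) (cross=46.567)
ex = (C−B)/|BC| = (0.8477,0.5304); ey = (-0.5304,0.8477)
P = B + 0.74·ex + -1.63·ey = (2.8559,0.4735)

2.86 0.47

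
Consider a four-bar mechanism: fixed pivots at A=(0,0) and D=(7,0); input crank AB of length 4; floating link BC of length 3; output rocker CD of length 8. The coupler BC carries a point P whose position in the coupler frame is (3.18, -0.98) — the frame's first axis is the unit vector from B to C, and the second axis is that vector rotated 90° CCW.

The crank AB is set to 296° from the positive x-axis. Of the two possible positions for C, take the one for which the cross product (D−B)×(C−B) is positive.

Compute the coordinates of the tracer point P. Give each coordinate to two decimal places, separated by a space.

-0.37 -1.04

A=(0,0), D=(7.00,0)
B = A + 4.00·(cos296°, sin296°) = (1.7535, -3.5952)
|BD| = 6.3601
circle(B,3.00) ∩ circle(D,8.00): a=-1.1437, h=2.7734
  candidates: C₊=(-0.7577,-1.9539) cross=17.639; C₋=(2.3777,-6.5295) cross=-17.639
  mode + wants cross > 0 → take C=(-0.7577,-1.9539) (cross=17.639)
ex = (C−B)/|BC| = (-0.8371,0.5471); ey = (-0.5471,-0.8371)
P = B + 3.18·ex + -0.98·ey = (-0.3722,-1.0351)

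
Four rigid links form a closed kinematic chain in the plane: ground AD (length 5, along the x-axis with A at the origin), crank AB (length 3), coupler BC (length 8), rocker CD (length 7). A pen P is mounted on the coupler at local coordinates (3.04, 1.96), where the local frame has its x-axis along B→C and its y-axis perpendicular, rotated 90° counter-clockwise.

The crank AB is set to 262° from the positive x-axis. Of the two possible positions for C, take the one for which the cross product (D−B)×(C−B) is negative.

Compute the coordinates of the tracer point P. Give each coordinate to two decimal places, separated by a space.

A=(0,0), D=(5.00,0)
B = A + 3.00·(cos262°, sin262°) = (-0.4175, -2.9708)
|BD| = 6.1786
circle(B,8.00) ∩ circle(D,7.00): a=4.3032, h=6.7441
  candidates: C₊=(0.1129,5.0116) cross=41.669; C₋=(6.5983,-6.8151) cross=-41.669
  mode - wants cross < 0 → take C=(6.5983,-6.8151) (cross=-41.669)
ex = (C−B)/|BC| = (0.8770,-0.4805); ey = (0.4805,0.8770)
P = B + 3.04·ex + 1.96·ey = (3.1903,-2.7128)

3.19 -2.71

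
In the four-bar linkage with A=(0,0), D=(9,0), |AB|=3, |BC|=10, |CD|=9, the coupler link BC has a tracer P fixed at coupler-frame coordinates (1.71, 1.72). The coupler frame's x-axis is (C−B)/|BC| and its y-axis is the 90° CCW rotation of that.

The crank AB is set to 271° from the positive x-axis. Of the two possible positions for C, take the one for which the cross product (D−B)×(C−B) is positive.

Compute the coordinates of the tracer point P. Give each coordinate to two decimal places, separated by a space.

A=(0,0), D=(9.00,0)
B = A + 3.00·(cos271°, sin271°) = (0.0524, -2.9995)
|BD| = 9.4370
circle(B,10.00) ∩ circle(D,9.00): a=5.7252, h=8.1989
  candidates: C₊=(2.8746,6.5939) cross=77.373; C₋=(8.0867,-8.9535) cross=-77.373
  mode + wants cross > 0 → take C=(2.8746,6.5939) (cross=77.373)
ex = (C−B)/|BC| = (0.2822,0.9593); ey = (-0.9593,0.2822)
P = B + 1.71·ex + 1.72·ey = (-1.1151,-0.8736)

-1.12 -0.87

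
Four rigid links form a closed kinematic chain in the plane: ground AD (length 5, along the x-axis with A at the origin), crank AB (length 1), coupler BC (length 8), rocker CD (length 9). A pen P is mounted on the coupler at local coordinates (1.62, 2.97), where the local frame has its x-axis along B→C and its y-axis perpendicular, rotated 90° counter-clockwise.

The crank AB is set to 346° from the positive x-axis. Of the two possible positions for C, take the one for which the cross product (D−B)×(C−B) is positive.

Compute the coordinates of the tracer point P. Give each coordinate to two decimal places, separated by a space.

A=(0,0), D=(5.00,0)
B = A + 1.00·(cos346°, sin346°) = (0.9703, -0.2419)
|BD| = 4.0370
circle(B,8.00) ∩ circle(D,9.00): a=-0.0871, h=7.9995
  candidates: C₊=(0.4040,7.7380) cross=32.294; C₋=(1.3628,-8.2323) cross=-32.294
  mode + wants cross > 0 → take C=(0.4040,7.7380) (cross=32.294)
ex = (C−B)/|BC| = (-0.0708,0.9975); ey = (-0.9975,-0.0708)
P = B + 1.62·ex + 2.97·ey = (-2.1069,1.1638)

-2.11 1.16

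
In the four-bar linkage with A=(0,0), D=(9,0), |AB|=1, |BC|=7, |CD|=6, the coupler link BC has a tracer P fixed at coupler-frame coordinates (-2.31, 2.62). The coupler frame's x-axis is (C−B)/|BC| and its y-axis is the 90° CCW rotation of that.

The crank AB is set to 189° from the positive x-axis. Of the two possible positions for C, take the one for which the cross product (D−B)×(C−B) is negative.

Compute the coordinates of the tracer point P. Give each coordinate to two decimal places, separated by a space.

A=(0,0), D=(9.00,0)
B = A + 1.00·(cos189°, sin189°) = (-0.9877, -0.1564)
|BD| = 9.9889
circle(B,7.00) ∩ circle(D,6.00): a=5.6452, h=4.1391
  candidates: C₊=(4.5920,4.0705) cross=41.345; C₋=(4.7216,-4.2066) cross=-41.345
  mode - wants cross < 0 → take C=(4.7216,-4.2066) (cross=-41.345)
ex = (C−B)/|BC| = (0.8156,-0.5786); ey = (0.5786,0.8156)
P = B + -2.31·ex + 2.62·ey = (-1.3558,3.3170)

-1.36 3.32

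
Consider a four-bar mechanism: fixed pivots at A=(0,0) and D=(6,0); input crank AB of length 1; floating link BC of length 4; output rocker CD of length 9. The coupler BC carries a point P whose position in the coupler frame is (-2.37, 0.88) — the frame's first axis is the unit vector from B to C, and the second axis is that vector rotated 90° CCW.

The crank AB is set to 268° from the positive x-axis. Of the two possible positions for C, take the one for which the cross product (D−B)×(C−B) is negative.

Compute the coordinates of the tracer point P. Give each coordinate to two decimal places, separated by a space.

1.76 0.78

A=(0,0), D=(6.00,0)
B = A + 1.00·(cos268°, sin268°) = (-0.0349, -0.9994)
|BD| = 6.1171
circle(B,4.00) ∩ circle(D,9.00): a=-2.2544, h=3.3042
  candidates: C₊=(-2.7989,1.8921) cross=20.212; C₋=(-1.7192,-4.6275) cross=-20.212
  mode - wants cross < 0 → take C=(-1.7192,-4.6275) (cross=-20.212)
ex = (C−B)/|BC| = (-0.4211,-0.9070); ey = (0.9070,-0.4211)
P = B + -2.37·ex + 0.88·ey = (1.7612,0.7797)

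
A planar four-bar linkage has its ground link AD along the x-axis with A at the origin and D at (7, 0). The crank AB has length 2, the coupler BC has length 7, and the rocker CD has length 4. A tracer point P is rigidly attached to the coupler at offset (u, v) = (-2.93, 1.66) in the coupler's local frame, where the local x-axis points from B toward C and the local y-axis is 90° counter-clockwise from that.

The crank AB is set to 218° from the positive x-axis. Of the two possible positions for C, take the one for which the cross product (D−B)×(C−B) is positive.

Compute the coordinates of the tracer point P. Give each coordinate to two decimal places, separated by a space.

A=(0,0), D=(7.00,0)
B = A + 2.00·(cos218°, sin218°) = (-1.5760, -1.2313)
|BD| = 8.6640
circle(B,7.00) ∩ circle(D,4.00): a=6.2364, h=3.1792
  candidates: C₊=(4.1453,2.8019) cross=27.544; C₋=(5.0489,-3.4919) cross=-27.544
  mode + wants cross > 0 → take C=(4.1453,2.8019) (cross=27.544)
ex = (C−B)/|BC| = (0.8173,0.5762); ey = (-0.5762,0.8173)
P = B + -2.93·ex + 1.66·ey = (-4.9272,-1.5627)

-4.93 -1.56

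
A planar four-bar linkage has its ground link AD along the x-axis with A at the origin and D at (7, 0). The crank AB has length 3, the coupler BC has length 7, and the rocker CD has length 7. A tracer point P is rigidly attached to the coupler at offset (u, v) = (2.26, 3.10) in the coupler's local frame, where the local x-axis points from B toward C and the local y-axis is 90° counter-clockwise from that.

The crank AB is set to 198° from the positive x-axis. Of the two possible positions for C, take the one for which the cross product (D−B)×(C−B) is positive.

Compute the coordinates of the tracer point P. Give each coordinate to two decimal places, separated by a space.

A=(0,0), D=(7.00,0)
B = A + 3.00·(cos198°, sin198°) = (-2.8532, -0.9271)
|BD| = 9.8967
circle(B,7.00) ∩ circle(D,7.00): a=4.9483, h=4.9512
  candidates: C₊=(1.6096,4.4659) cross=49.000; C₋=(2.5372,-5.3929) cross=-49.000
  mode + wants cross > 0 → take C=(1.6096,4.4659) (cross=49.000)
ex = (C−B)/|BC| = (0.6375,0.7704); ey = (-0.7704,0.6375)
P = B + 2.26·ex + 3.10·ey = (-3.8006,2.7905)

-3.80 2.79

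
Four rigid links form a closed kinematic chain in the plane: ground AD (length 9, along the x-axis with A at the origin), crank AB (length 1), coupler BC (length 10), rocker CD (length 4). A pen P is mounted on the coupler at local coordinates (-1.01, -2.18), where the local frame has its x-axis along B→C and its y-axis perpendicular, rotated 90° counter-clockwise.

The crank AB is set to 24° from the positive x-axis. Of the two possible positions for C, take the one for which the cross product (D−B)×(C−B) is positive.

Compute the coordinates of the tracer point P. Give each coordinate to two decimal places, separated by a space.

0.70 -1.99

A=(0,0), D=(9.00,0)
B = A + 1.00·(cos24°, sin24°) = (0.9135, 0.4067)
|BD| = 8.0967
circle(B,10.00) ∩ circle(D,4.00): a=9.2357, h=3.8344
  candidates: C₊=(10.3302,3.7724) cross=31.046; C₋=(9.9449,-3.8868) cross=-31.046
  mode + wants cross > 0 → take C=(10.3302,3.7724) (cross=31.046)
ex = (C−B)/|BC| = (0.9417,0.3366); ey = (-0.3366,0.9417)
P = B + -1.01·ex + -2.18·ey = (0.6962,-1.9860)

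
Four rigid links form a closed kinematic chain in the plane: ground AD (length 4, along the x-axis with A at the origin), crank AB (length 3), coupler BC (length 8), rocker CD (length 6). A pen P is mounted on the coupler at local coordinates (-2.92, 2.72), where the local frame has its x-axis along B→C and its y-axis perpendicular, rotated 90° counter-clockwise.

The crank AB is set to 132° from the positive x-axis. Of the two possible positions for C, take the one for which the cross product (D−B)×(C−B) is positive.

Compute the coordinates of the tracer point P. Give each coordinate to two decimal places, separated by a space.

-5.85 3.31

A=(0,0), D=(4.00,0)
B = A + 3.00·(cos132°, sin132°) = (-2.0074, 2.2294)
|BD| = 6.4077
circle(B,8.00) ∩ circle(D,6.00): a=5.3887, h=5.9128
  candidates: C₊=(5.1019,5.8980) cross=37.888; C₋=(0.9874,-5.1889) cross=-37.888
  mode + wants cross > 0 → take C=(5.1019,5.8980) (cross=37.888)
ex = (C−B)/|BC| = (0.8887,0.4586); ey = (-0.4586,0.8887)
P = B + -2.92·ex + 2.72·ey = (-5.8496,3.3076)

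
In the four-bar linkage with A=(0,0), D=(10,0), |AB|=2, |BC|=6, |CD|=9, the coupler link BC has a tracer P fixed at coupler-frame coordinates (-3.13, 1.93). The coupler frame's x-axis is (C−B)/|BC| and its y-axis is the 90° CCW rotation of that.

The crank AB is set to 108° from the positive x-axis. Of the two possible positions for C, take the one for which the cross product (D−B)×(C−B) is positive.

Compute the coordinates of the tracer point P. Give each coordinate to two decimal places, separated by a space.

-4.17 0.97

A=(0,0), D=(10.00,0)
B = A + 2.00·(cos108°, sin108°) = (-0.6180, 1.9021)
|BD| = 10.7871
circle(B,6.00) ∩ circle(D,9.00): a=3.3077, h=5.0059
  candidates: C₊=(3.5205,6.2463) cross=53.999; C₋=(1.7551,-3.6086) cross=-53.999
  mode + wants cross > 0 → take C=(3.5205,6.2463) (cross=53.999)
ex = (C−B)/|BC| = (0.6898,0.7240); ey = (-0.7240,0.6898)
P = B + -3.13·ex + 1.93·ey = (-4.1744,0.9671)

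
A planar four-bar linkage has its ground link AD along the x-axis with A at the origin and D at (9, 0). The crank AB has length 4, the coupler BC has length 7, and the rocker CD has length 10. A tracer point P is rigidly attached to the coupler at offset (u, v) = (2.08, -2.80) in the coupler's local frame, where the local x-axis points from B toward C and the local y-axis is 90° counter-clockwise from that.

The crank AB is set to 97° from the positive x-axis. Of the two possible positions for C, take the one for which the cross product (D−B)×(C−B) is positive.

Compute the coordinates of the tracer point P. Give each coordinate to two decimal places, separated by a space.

2.96 3.46

A=(0,0), D=(9.00,0)
B = A + 4.00·(cos97°, sin97°) = (-0.4875, 3.9702)
|BD| = 10.2847
circle(B,7.00) ∩ circle(D,10.00): a=2.6629, h=6.4737
  candidates: C₊=(4.4681,8.9141) cross=66.580; C₋=(-0.5300,-3.0297) cross=-66.580
  mode + wants cross > 0 → take C=(4.4681,8.9141) (cross=66.580)
ex = (C−B)/|BC| = (0.7079,0.7063); ey = (-0.7063,0.7079)
P = B + 2.08·ex + -2.80·ey = (2.9626,3.4570)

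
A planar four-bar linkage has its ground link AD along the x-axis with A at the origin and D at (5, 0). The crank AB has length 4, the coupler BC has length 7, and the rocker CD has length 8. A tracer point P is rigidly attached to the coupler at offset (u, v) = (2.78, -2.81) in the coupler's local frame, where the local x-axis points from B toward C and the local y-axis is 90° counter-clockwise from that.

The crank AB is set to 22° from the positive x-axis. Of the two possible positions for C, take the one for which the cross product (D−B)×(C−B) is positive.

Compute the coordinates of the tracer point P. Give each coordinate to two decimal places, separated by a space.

A=(0,0), D=(5.00,0)
B = A + 4.00·(cos22°, sin22°) = (3.7087, 1.4984)
|BD| = 1.9780
circle(B,7.00) ∩ circle(D,8.00): a=-2.8026, h=6.4145
  candidates: C₊=(6.7383,7.8089) cross=12.688; C₋=(-2.9800,-0.5659) cross=-12.688
  mode + wants cross > 0 → take C=(6.7383,7.8089) (cross=12.688)
ex = (C−B)/|BC| = (0.4328,0.9015); ey = (-0.9015,0.4328)
P = B + 2.78·ex + -2.81·ey = (7.4451,2.7884)

7.45 2.79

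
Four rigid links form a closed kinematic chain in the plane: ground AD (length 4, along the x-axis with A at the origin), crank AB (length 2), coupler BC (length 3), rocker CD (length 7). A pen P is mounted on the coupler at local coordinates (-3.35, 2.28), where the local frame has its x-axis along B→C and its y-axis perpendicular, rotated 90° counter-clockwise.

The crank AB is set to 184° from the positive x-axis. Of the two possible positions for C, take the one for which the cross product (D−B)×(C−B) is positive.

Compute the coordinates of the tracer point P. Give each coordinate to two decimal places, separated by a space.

A=(0,0), D=(4.00,0)
B = A + 2.00·(cos184°, sin184°) = (-1.9951, -0.1395)
|BD| = 5.9968
circle(B,3.00) ∩ circle(D,7.00): a=-0.3368, h=2.9810
  candidates: C₊=(-2.4012,2.8329) cross=17.877; C₋=(-2.2624,-3.1276) cross=-17.877
  mode + wants cross > 0 → take C=(-2.4012,2.8329) (cross=17.877)
ex = (C−B)/|BC| = (-0.1353,0.9908); ey = (-0.9908,-0.1353)
P = B + -3.35·ex + 2.28·ey = (-3.8008,-3.7673)

-3.80 -3.77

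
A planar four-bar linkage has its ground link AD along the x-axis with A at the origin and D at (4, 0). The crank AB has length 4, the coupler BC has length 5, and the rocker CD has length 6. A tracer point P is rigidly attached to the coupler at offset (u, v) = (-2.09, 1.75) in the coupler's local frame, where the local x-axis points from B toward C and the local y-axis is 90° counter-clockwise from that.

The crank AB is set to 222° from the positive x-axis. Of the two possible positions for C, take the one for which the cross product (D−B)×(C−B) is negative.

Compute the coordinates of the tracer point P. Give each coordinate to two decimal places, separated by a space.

-3.81 -0.08

A=(0,0), D=(4.00,0)
B = A + 4.00·(cos222°, sin222°) = (-2.9726, -2.6765)
|BD| = 7.4686
circle(B,5.00) ∩ circle(D,6.00): a=2.9979, h=4.0016
  candidates: C₊=(-1.6078,2.1336) cross=29.886; C₋=(1.2602,-5.3380) cross=-29.886
  mode - wants cross < 0 → take C=(1.2602,-5.3380) (cross=-29.886)
ex = (C−B)/|BC| = (0.8466,-0.5323); ey = (0.5323,0.8466)
P = B + -2.09·ex + 1.75·ey = (-3.8104,-0.0826)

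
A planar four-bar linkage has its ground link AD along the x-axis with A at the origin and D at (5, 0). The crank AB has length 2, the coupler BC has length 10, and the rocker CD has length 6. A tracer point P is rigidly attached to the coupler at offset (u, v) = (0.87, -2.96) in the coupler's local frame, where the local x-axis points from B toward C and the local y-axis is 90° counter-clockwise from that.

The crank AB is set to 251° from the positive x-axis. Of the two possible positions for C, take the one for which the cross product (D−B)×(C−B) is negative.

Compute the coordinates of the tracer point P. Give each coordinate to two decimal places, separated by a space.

A=(0,0), D=(5.00,0)
B = A + 2.00·(cos251°, sin251°) = (-0.6511, -1.8910)
|BD| = 5.9591
circle(B,10.00) ∩ circle(D,6.00): a=8.3495, h=5.5033
  candidates: C₊=(5.5204,5.9774) cross=32.795; C₋=(9.0132,-4.4603) cross=-32.795
  mode - wants cross < 0 → take C=(9.0132,-4.4603) (cross=-32.795)
ex = (C−B)/|BC| = (0.9664,-0.2569); ey = (0.2569,0.9664)
P = B + 0.87·ex + -2.96·ey = (-0.5709,-4.9752)

-0.57 -4.98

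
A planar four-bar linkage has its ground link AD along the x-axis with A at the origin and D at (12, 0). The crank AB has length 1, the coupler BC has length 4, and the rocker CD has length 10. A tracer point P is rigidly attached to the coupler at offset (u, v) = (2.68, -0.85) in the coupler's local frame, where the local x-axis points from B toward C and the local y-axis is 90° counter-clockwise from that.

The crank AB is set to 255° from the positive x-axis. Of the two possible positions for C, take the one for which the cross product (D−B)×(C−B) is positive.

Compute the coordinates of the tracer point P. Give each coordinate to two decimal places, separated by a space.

2.08 0.60

A=(0,0), D=(12.00,0)
B = A + 1.00·(cos255°, sin255°) = (-0.2588, -0.9659)
|BD| = 12.2968
circle(B,4.00) ∩ circle(D,10.00): a=2.7329, h=2.9208
  candidates: C₊=(2.2362,2.1606) cross=35.917; C₋=(2.6951,-3.6631) cross=-35.917
  mode + wants cross > 0 → take C=(2.2362,2.1606) (cross=35.917)
ex = (C−B)/|BC| = (0.6238,0.7816); ey = (-0.7816,0.6238)
P = B + 2.68·ex + -0.85·ey = (2.0772,0.5986)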